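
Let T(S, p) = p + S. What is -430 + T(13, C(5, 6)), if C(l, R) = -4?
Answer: -421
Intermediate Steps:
T(S, p) = S + p
-430 + T(13, C(5, 6)) = -430 + (13 - 4) = -430 + 9 = -421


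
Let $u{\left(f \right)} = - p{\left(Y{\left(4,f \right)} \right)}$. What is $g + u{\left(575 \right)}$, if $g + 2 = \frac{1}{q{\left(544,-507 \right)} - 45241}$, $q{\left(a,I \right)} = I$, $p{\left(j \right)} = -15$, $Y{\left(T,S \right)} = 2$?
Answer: $\frac{594723}{45748} \approx 13.0$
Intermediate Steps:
$u{\left(f \right)} = 15$ ($u{\left(f \right)} = \left(-1\right) \left(-15\right) = 15$)
$g = - \frac{91497}{45748}$ ($g = -2 + \frac{1}{-507 - 45241} = -2 + \frac{1}{-45748} = -2 - \frac{1}{45748} = - \frac{91497}{45748} \approx -2.0$)
$g + u{\left(575 \right)} = - \frac{91497}{45748} + 15 = \frac{594723}{45748}$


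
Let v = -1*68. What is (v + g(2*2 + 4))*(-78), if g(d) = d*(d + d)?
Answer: -4680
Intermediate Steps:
g(d) = 2*d² (g(d) = d*(2*d) = 2*d²)
v = -68
(v + g(2*2 + 4))*(-78) = (-68 + 2*(2*2 + 4)²)*(-78) = (-68 + 2*(4 + 4)²)*(-78) = (-68 + 2*8²)*(-78) = (-68 + 2*64)*(-78) = (-68 + 128)*(-78) = 60*(-78) = -4680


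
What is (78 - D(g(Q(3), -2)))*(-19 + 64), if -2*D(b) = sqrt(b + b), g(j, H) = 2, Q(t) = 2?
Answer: 3555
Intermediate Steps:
D(b) = -sqrt(2)*sqrt(b)/2 (D(b) = -sqrt(b + b)/2 = -sqrt(2)*sqrt(b)/2)
(78 - D(g(Q(3), -2)))*(-19 + 64) = (78 - (-1)*sqrt(2)*sqrt(2)/2)*(-19 + 64) = (78 - 1*(-1))*45 = (78 + 1)*45 = 79*45 = 3555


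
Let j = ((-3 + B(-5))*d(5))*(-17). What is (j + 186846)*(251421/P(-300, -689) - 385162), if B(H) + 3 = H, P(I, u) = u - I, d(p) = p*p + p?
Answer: -28883688512184/389 ≈ -7.4251e+10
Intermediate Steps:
d(p) = p + p**2 (d(p) = p**2 + p = p + p**2)
B(H) = -3 + H
j = 5610 (j = ((-3 + (-3 - 5))*(5*(1 + 5)))*(-17) = ((-3 - 8)*(5*6))*(-17) = -11*30*(-17) = -330*(-17) = 5610)
(j + 186846)*(251421/P(-300, -689) - 385162) = (5610 + 186846)*(251421/(-689 - 1*(-300)) - 385162) = 192456*(251421/(-689 + 300) - 385162) = 192456*(251421/(-389) - 385162) = 192456*(251421*(-1/389) - 385162) = 192456*(-251421/389 - 385162) = 192456*(-150079439/389) = -28883688512184/389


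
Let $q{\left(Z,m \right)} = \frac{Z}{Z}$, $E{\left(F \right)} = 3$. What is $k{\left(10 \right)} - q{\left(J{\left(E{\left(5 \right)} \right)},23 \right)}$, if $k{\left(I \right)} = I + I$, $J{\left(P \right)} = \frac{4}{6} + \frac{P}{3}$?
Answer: $19$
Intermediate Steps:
$J{\left(P \right)} = \frac{2}{3} + \frac{P}{3}$ ($J{\left(P \right)} = 4 \cdot \frac{1}{6} + P \frac{1}{3} = \frac{2}{3} + \frac{P}{3}$)
$k{\left(I \right)} = 2 I$
$q{\left(Z,m \right)} = 1$
$k{\left(10 \right)} - q{\left(J{\left(E{\left(5 \right)} \right)},23 \right)} = 2 \cdot 10 - 1 = 20 - 1 = 19$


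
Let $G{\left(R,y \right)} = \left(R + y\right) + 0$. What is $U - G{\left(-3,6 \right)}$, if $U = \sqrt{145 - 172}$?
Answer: $-3 + 3 i \sqrt{3} \approx -3.0 + 5.1962 i$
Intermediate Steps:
$G{\left(R,y \right)} = R + y$
$U = 3 i \sqrt{3}$ ($U = \sqrt{-27} = 3 i \sqrt{3} \approx 5.1962 i$)
$U - G{\left(-3,6 \right)} = 3 i \sqrt{3} - \left(-3 + 6\right) = 3 i \sqrt{3} - 3 = -3 + 3 i \sqrt{3}$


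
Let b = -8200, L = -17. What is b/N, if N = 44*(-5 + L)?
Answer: 1025/121 ≈ 8.4711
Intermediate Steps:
N = -968 (N = 44*(-5 - 17) = 44*(-22) = -968)
b/N = -8200/(-968) = -8200*(-1/968) = 1025/121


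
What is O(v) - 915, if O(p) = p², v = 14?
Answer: -719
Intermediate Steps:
O(v) - 915 = 14² - 915 = 196 - 915 = -719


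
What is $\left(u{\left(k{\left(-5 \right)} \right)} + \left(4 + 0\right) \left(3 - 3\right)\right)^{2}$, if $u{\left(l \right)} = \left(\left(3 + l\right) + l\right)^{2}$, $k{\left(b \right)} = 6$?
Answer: $50625$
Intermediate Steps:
$u{\left(l \right)} = \left(3 + 2 l\right)^{2}$
$\left(u{\left(k{\left(-5 \right)} \right)} + \left(4 + 0\right) \left(3 - 3\right)\right)^{2} = \left(\left(3 + 2 \cdot 6\right)^{2} + \left(4 + 0\right) \left(3 - 3\right)\right)^{2} = \left(\left(3 + 12\right)^{2} + 4 \cdot 0\right)^{2} = \left(15^{2} + 0\right)^{2} = \left(225 + 0\right)^{2} = 225^{2} = 50625$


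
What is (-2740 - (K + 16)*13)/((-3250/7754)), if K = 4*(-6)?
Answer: 10219772/1625 ≈ 6289.1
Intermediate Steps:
K = -24
(-2740 - (K + 16)*13)/((-3250/7754)) = (-2740 - (-24 + 16)*13)/((-3250/7754)) = (-2740 - (-8)*13)/((-3250*1/7754)) = (-2740 - 1*(-104))/(-1625/3877) = (-2740 + 104)*(-3877/1625) = -2636*(-3877/1625) = 10219772/1625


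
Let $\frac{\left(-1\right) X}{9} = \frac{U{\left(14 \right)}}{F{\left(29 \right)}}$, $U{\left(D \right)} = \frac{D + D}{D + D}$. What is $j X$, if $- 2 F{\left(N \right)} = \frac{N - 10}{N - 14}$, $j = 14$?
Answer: $\frac{3780}{19} \approx 198.95$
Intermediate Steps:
$U{\left(D \right)} = 1$ ($U{\left(D \right)} = \frac{2 D}{2 D} = 2 D \frac{1}{2 D} = 1$)
$F{\left(N \right)} = - \frac{-10 + N}{2 \left(-14 + N\right)}$ ($F{\left(N \right)} = - \frac{\left(N - 10\right) \frac{1}{N - 14}}{2} = - \frac{\left(-10 + N\right) \frac{1}{-14 + N}}{2} = - \frac{\frac{1}{-14 + N} \left(-10 + N\right)}{2} = - \frac{-10 + N}{2 \left(-14 + N\right)}$)
$X = \frac{270}{19}$ ($X = - 9 \cdot 1 \frac{1}{\frac{1}{2} \frac{1}{-14 + 29} \left(10 - 29\right)} = - 9 \cdot 1 \frac{1}{\frac{1}{2} \cdot \frac{1}{15} \left(10 - 29\right)} = - 9 \cdot 1 \frac{1}{\frac{1}{2} \cdot \frac{1}{15} \left(-19\right)} = - 9 \cdot 1 \frac{1}{- \frac{19}{30}} = - 9 \cdot 1 \left(- \frac{30}{19}\right) = \left(-9\right) \left(- \frac{30}{19}\right) = \frac{270}{19} \approx 14.211$)
$j X = 14 \cdot \frac{270}{19} = \frac{3780}{19}$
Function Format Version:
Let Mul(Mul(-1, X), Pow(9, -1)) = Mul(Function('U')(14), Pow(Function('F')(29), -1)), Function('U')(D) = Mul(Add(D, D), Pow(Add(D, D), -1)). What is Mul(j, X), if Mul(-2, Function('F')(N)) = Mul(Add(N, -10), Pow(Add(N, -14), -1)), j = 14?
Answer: Rational(3780, 19) ≈ 198.95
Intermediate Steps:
Function('U')(D) = 1 (Function('U')(D) = Mul(Mul(2, D), Pow(Mul(2, D), -1)) = Mul(Mul(2, D), Mul(Rational(1, 2), Pow(D, -1))) = 1)
Function('F')(N) = Mul(Rational(-1, 2), Pow(Add(-14, N), -1), Add(-10, N)) (Function('F')(N) = Mul(Rational(-1, 2), Mul(Add(N, -10), Pow(Add(N, -14), -1))) = Mul(Rational(-1, 2), Mul(Add(-10, N), Pow(Add(-14, N), -1))) = Mul(Rational(-1, 2), Mul(Pow(Add(-14, N), -1), Add(-10, N))) = Mul(Rational(-1, 2), Pow(Add(-14, N), -1), Add(-10, N)))
X = Rational(270, 19) (X = Mul(-9, Mul(1, Pow(Mul(Rational(1, 2), Pow(Add(-14, 29), -1), Add(10, Mul(-1, 29))), -1))) = Mul(-9, Mul(1, Pow(Mul(Rational(1, 2), Pow(15, -1), Add(10, -29)), -1))) = Mul(-9, Mul(1, Pow(Mul(Rational(1, 2), Rational(1, 15), -19), -1))) = Mul(-9, Mul(1, Pow(Rational(-19, 30), -1))) = Mul(-9, Mul(1, Rational(-30, 19))) = Mul(-9, Rational(-30, 19)) = Rational(270, 19) ≈ 14.211)
Mul(j, X) = Mul(14, Rational(270, 19)) = Rational(3780, 19)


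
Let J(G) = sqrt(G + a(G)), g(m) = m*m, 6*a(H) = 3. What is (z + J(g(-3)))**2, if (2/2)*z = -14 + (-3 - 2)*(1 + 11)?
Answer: (148 - sqrt(38))**2/4 ≈ 5029.3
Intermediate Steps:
a(H) = 1/2 (a(H) = (1/6)*3 = 1/2)
g(m) = m**2
z = -74 (z = -14 + (-3 - 2)*(1 + 11) = -14 - 5*12 = -14 - 60 = -74)
J(G) = sqrt(1/2 + G) (J(G) = sqrt(G + 1/2) = sqrt(1/2 + G))
(z + J(g(-3)))**2 = (-74 + sqrt(2 + 4*(-3)**2)/2)**2 = (-74 + sqrt(2 + 4*9)/2)**2 = (-74 + sqrt(2 + 36)/2)**2 = (-74 + sqrt(38)/2)**2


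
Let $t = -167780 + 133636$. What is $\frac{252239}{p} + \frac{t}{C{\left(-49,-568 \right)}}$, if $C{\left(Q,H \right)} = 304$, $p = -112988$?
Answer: $- \frac{245908933}{2146772} \approx -114.55$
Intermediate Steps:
$t = -34144$
$\frac{252239}{p} + \frac{t}{C{\left(-49,-568 \right)}} = \frac{252239}{-112988} - \frac{34144}{304} = 252239 \left(- \frac{1}{112988}\right) - \frac{2134}{19} = - \frac{252239}{112988} - \frac{2134}{19} = - \frac{245908933}{2146772}$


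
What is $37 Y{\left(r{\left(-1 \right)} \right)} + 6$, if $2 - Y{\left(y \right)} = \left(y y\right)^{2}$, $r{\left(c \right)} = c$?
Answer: $43$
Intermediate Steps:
$Y{\left(y \right)} = 2 - y^{4}$ ($Y{\left(y \right)} = 2 - \left(y y\right)^{2} = 2 - \left(y^{2}\right)^{2} = 2 - y^{4}$)
$37 Y{\left(r{\left(-1 \right)} \right)} + 6 = 37 \left(2 - \left(-1\right)^{4}\right) + 6 = 37 \left(2 - 1\right) + 6 = 37 \cdot 1 + 6 = 37 + 6 = 43$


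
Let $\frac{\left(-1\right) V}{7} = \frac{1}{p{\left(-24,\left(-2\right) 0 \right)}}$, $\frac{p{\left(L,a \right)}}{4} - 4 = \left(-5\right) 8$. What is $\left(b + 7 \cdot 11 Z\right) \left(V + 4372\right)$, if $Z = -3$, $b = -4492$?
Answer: $- \frac{2973482725}{144} \approx -2.0649 \cdot 10^{7}$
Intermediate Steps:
$p{\left(L,a \right)} = -144$ ($p{\left(L,a \right)} = 16 + 4 \left(\left(-5\right) 8\right) = 16 + 4 \left(-40\right) = 16 - 160 = -144$)
$V = \frac{7}{144}$ ($V = - \frac{7}{-144} = \left(-7\right) \left(- \frac{1}{144}\right) = \frac{7}{144} \approx 0.048611$)
$\left(b + 7 \cdot 11 Z\right) \left(V + 4372\right) = \left(-4492 + 7 \cdot 11 \left(-3\right)\right) \left(\frac{7}{144} + 4372\right) = \left(-4492 + 77 \left(-3\right)\right) \frac{629575}{144} = \left(-4492 - 231\right) \frac{629575}{144} = \left(-4723\right) \frac{629575}{144} = - \frac{2973482725}{144}$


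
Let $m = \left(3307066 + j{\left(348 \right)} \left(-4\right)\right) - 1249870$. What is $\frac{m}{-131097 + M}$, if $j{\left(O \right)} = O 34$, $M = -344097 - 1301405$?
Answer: $- \frac{2009868}{1776599} \approx -1.1313$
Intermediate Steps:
$M = -1645502$ ($M = -344097 - 1301405 = -1645502$)
$j{\left(O \right)} = 34 O$
$m = 2009868$ ($m = \left(3307066 + 34 \cdot 348 \left(-4\right)\right) - 1249870 = \left(3307066 + 11832 \left(-4\right)\right) - 1249870 = \left(3307066 - 47328\right) - 1249870 = 3259738 - 1249870 = 2009868$)
$\frac{m}{-131097 + M} = \frac{2009868}{-131097 - 1645502} = \frac{2009868}{-1776599} = 2009868 \left(- \frac{1}{1776599}\right) = - \frac{2009868}{1776599}$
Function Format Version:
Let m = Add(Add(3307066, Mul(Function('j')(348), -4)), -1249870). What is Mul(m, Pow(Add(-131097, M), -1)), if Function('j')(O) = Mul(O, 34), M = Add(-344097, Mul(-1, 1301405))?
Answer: Rational(-2009868, 1776599) ≈ -1.1313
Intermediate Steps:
M = -1645502 (M = Add(-344097, -1301405) = -1645502)
Function('j')(O) = Mul(34, O)
m = 2009868 (m = Add(Add(3307066, Mul(Mul(34, 348), -4)), -1249870) = Add(Add(3307066, Mul(11832, -4)), -1249870) = Add(Add(3307066, -47328), -1249870) = Add(3259738, -1249870) = 2009868)
Mul(m, Pow(Add(-131097, M), -1)) = Mul(2009868, Pow(Add(-131097, -1645502), -1)) = Mul(2009868, Pow(-1776599, -1)) = Mul(2009868, Rational(-1, 1776599)) = Rational(-2009868, 1776599)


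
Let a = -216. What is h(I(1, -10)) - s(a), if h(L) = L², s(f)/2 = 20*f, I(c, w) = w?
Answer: 8740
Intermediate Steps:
s(f) = 40*f (s(f) = 2*(20*f) = 40*f)
h(I(1, -10)) - s(a) = (-10)² - 40*(-216) = 100 - 1*(-8640) = 100 + 8640 = 8740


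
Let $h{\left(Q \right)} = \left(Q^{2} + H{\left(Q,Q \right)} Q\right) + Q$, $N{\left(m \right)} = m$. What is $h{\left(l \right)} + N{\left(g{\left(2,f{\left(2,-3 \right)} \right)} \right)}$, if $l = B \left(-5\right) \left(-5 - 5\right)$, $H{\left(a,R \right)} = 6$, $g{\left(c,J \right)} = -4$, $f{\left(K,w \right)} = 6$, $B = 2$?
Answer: $10696$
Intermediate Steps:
$l = 100$ ($l = 2 \left(-5\right) \left(-5 - 5\right) = \left(-10\right) \left(-10\right) = 100$)
$h{\left(Q \right)} = Q^{2} + 7 Q$ ($h{\left(Q \right)} = \left(Q^{2} + 6 Q\right) + Q = Q^{2} + 7 Q$)
$h{\left(l \right)} + N{\left(g{\left(2,f{\left(2,-3 \right)} \right)} \right)} = 100 \left(7 + 100\right) - 4 = 100 \cdot 107 - 4 = 10700 - 4 = 10696$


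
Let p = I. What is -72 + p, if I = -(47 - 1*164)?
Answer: 45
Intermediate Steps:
I = 117 (I = -(47 - 164) = -1*(-117) = 117)
p = 117
-72 + p = -72 + 117 = 45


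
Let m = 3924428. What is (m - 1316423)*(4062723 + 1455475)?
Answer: 14391487974990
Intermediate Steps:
(m - 1316423)*(4062723 + 1455475) = (3924428 - 1316423)*(4062723 + 1455475) = 2608005*5518198 = 14391487974990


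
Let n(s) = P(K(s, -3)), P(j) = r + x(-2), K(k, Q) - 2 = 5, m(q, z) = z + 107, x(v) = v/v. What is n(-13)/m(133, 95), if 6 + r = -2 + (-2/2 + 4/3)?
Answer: -10/303 ≈ -0.033003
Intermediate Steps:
x(v) = 1
m(q, z) = 107 + z
K(k, Q) = 7 (K(k, Q) = 2 + 5 = 7)
r = -23/3 (r = -6 + (-2 + (-2/2 + 4/3)) = -6 + (-2 + (-2*1/2 + 4*(1/3))) = -6 + (-2 + (-1 + 4/3)) = -6 + (-2 + 1/3) = -6 - 5/3 = -23/3 ≈ -7.6667)
P(j) = -20/3 (P(j) = -23/3 + 1 = -20/3)
n(s) = -20/3
n(-13)/m(133, 95) = -20/(3*(107 + 95)) = -20/3/202 = -20/3*1/202 = -10/303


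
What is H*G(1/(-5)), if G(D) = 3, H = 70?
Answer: 210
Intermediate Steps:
H*G(1/(-5)) = 70*3 = 210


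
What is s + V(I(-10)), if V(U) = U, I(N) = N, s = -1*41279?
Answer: -41289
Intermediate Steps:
s = -41279
s + V(I(-10)) = -41279 - 10 = -41289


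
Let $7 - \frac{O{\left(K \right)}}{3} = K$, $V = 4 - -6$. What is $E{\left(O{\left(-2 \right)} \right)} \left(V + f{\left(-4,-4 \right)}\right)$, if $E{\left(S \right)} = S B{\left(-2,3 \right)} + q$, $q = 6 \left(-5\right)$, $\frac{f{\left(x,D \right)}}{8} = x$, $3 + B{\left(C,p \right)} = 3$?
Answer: $660$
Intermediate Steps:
$B{\left(C,p \right)} = 0$ ($B{\left(C,p \right)} = -3 + 3 = 0$)
$f{\left(x,D \right)} = 8 x$
$q = -30$
$V = 10$ ($V = 4 + 6 = 10$)
$O{\left(K \right)} = 21 - 3 K$
$E{\left(S \right)} = -30$ ($E{\left(S \right)} = S 0 - 30 = 0 - 30 = -30$)
$E{\left(O{\left(-2 \right)} \right)} \left(V + f{\left(-4,-4 \right)}\right) = - 30 \left(10 + 8 \left(-4\right)\right) = - 30 \left(10 - 32\right) = \left(-30\right) \left(-22\right) = 660$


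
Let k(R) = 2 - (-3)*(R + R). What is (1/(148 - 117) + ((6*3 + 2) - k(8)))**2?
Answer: 863041/961 ≈ 898.07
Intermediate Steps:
k(R) = 2 + 6*R (k(R) = 2 - (-3)*2*R = 2 - (-6)*R = 2 + 6*R)
(1/(148 - 117) + ((6*3 + 2) - k(8)))**2 = (1/(148 - 117) + ((6*3 + 2) - (2 + 6*8)))**2 = (1/31 + ((18 + 2) - (2 + 48)))**2 = (1/31 + (20 - 1*50))**2 = (1/31 + (20 - 50))**2 = (1/31 - 30)**2 = (-929/31)**2 = 863041/961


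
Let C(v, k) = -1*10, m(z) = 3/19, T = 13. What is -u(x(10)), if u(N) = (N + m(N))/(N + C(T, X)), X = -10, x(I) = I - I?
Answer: 3/190 ≈ 0.015789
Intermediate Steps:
x(I) = 0
m(z) = 3/19 (m(z) = 3*(1/19) = 3/19)
C(v, k) = -10
u(N) = (3/19 + N)/(-10 + N) (u(N) = (N + 3/19)/(N - 10) = (3/19 + N)/(-10 + N))
-u(x(10)) = -(3/19 + 0)/(-10 + 0) = -3/((-10)*19) = -(-1)*3/(10*19) = -1*(-3/190) = 3/190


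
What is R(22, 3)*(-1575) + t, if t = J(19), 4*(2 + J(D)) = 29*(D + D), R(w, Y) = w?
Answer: -68753/2 ≈ -34377.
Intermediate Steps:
J(D) = -2 + 29*D/2 (J(D) = -2 + (29*(D + D))/4 = -2 + (29*(2*D))/4 = -2 + (58*D)/4 = -2 + 29*D/2)
t = 547/2 (t = -2 + (29/2)*19 = -2 + 551/2 = 547/2 ≈ 273.50)
R(22, 3)*(-1575) + t = 22*(-1575) + 547/2 = -34650 + 547/2 = -68753/2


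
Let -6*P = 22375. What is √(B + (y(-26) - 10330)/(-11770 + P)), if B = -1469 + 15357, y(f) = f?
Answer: 2*√30027543711130/92995 ≈ 117.85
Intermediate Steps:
P = -22375/6 (P = -⅙*22375 = -22375/6 ≈ -3729.2)
B = 13888
√(B + (y(-26) - 10330)/(-11770 + P)) = √(13888 + (-26 - 10330)/(-11770 - 22375/6)) = √(13888 - 10356/(-92995/6)) = √(13888 - 10356*(-6/92995)) = √(13888 + 62136/92995) = √(1291576696/92995) = 2*√30027543711130/92995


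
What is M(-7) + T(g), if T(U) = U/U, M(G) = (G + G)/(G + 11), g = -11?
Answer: -5/2 ≈ -2.5000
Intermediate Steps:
M(G) = 2*G/(11 + G) (M(G) = (2*G)/(11 + G) = 2*G/(11 + G))
T(U) = 1
M(-7) + T(g) = 2*(-7)/(11 - 7) + 1 = 2*(-7)/4 + 1 = 2*(-7)*(1/4) + 1 = -7/2 + 1 = -5/2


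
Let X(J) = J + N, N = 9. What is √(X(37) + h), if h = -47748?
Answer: I*√47702 ≈ 218.41*I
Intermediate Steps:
X(J) = 9 + J (X(J) = J + 9 = 9 + J)
√(X(37) + h) = √((9 + 37) - 47748) = √(46 - 47748) = √(-47702) = I*√47702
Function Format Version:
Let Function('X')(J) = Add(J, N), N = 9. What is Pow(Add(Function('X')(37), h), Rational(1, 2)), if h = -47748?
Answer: Mul(I, Pow(47702, Rational(1, 2))) ≈ Mul(218.41, I)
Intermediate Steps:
Function('X')(J) = Add(9, J) (Function('X')(J) = Add(J, 9) = Add(9, J))
Pow(Add(Function('X')(37), h), Rational(1, 2)) = Pow(Add(Add(9, 37), -47748), Rational(1, 2)) = Pow(Add(46, -47748), Rational(1, 2)) = Pow(-47702, Rational(1, 2)) = Mul(I, Pow(47702, Rational(1, 2)))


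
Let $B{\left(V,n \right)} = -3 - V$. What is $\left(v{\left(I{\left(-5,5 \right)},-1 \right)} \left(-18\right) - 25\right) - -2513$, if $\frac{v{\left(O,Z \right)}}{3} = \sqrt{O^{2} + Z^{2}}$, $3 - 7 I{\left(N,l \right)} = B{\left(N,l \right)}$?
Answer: $2488 - \frac{270 \sqrt{2}}{7} \approx 2433.5$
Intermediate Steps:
$I{\left(N,l \right)} = \frac{6}{7} + \frac{N}{7}$ ($I{\left(N,l \right)} = \frac{3}{7} - \frac{-3 - N}{7} = \frac{3}{7} + \left(\frac{3}{7} + \frac{N}{7}\right) = \frac{6}{7} + \frac{N}{7}$)
$v{\left(O,Z \right)} = 3 \sqrt{O^{2} + Z^{2}}$
$\left(v{\left(I{\left(-5,5 \right)},-1 \right)} \left(-18\right) - 25\right) - -2513 = \left(3 \sqrt{\left(\frac{6}{7} + \frac{1}{7} \left(-5\right)\right)^{2} + \left(-1\right)^{2}} \left(-18\right) - 25\right) - -2513 = \left(3 \sqrt{\left(\frac{6}{7} - \frac{5}{7}\right)^{2} + 1} \left(-18\right) - 25\right) + 2513 = \left(3 \sqrt{\left(\frac{1}{7}\right)^{2} + 1} \left(-18\right) - 25\right) + 2513 = \left(3 \sqrt{\frac{1}{49} + 1} \left(-18\right) - 25\right) + 2513 = \left(3 \sqrt{\frac{50}{49}} \left(-18\right) - 25\right) + 2513 = \left(3 \frac{5 \sqrt{2}}{7} \left(-18\right) - 25\right) + 2513 = \left(\frac{15 \sqrt{2}}{7} \left(-18\right) - 25\right) + 2513 = \left(- \frac{270 \sqrt{2}}{7} - 25\right) + 2513 = \left(-25 - \frac{270 \sqrt{2}}{7}\right) + 2513 = 2488 - \frac{270 \sqrt{2}}{7}$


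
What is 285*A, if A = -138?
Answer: -39330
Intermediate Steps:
285*A = 285*(-138) = -39330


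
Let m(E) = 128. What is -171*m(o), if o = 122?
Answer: -21888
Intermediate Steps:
-171*m(o) = -171*128 = -21888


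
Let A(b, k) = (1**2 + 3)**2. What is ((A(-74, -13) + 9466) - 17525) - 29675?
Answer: -37718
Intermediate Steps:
A(b, k) = 16 (A(b, k) = (1 + 3)**2 = 4**2 = 16)
((A(-74, -13) + 9466) - 17525) - 29675 = ((16 + 9466) - 17525) - 29675 = (9482 - 17525) - 29675 = -8043 - 29675 = -37718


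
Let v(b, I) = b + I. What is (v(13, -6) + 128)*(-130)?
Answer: -17550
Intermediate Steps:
v(b, I) = I + b
(v(13, -6) + 128)*(-130) = ((-6 + 13) + 128)*(-130) = (7 + 128)*(-130) = 135*(-130) = -17550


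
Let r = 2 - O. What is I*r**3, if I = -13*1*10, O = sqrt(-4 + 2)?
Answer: 520 + 1300*I*sqrt(2) ≈ 520.0 + 1838.5*I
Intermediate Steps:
O = I*sqrt(2) (O = sqrt(-2) = I*sqrt(2) ≈ 1.4142*I)
I = -130 (I = -13*10 = -130)
r = 2 - I*sqrt(2) ≈ 2.0 - 1.4142*I
I*r**3 = -130*(2 - I*sqrt(2))**3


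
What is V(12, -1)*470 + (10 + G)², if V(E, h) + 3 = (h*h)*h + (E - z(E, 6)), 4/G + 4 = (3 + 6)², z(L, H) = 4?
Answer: 11745596/5929 ≈ 1981.0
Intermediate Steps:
G = 4/77 (G = 4/(-4 + (3 + 6)²) = 4/(-4 + 9²) = 4/(-4 + 81) = 4/77 ≈ 0.051948)
V(E, h) = -7 + E + h³ (V(E, h) = -3 + ((h*h)*h + (E - 1*4)) = -3 + (h²*h + (E - 4)) = -3 + (h³ + (-4 + E)) = -3 + (-4 + E + h³) = -7 + E + h³)
V(12, -1)*470 + (10 + G)² = (-7 + 12 + (-1)³)*470 + (10 + 4/77)² = (-7 + 12 - 1)*470 + (774/77)² = 4*470 + 599076/5929 = 1880 + 599076/5929 = 11745596/5929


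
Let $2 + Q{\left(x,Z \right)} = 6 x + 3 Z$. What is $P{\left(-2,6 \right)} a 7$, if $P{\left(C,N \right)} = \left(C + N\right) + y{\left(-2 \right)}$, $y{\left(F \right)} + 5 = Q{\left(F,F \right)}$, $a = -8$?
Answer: $1176$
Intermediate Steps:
$Q{\left(x,Z \right)} = -2 + 3 Z + 6 x$ ($Q{\left(x,Z \right)} = -2 + \left(6 x + 3 Z\right) = -2 + \left(3 Z + 6 x\right) = -2 + 3 Z + 6 x$)
$y{\left(F \right)} = -7 + 9 F$ ($y{\left(F \right)} = -5 + \left(-2 + 3 F + 6 F\right) = -5 + \left(-2 + 9 F\right) = -7 + 9 F$)
$P{\left(C,N \right)} = -25 + C + N$ ($P{\left(C,N \right)} = \left(C + N\right) + \left(-7 + 9 \left(-2\right)\right) = \left(C + N\right) - 25 = -25 + C + N$)
$P{\left(-2,6 \right)} a 7 = \left(-25 - 2 + 6\right) \left(-8\right) 7 = \left(-21\right) \left(-8\right) 7 = 168 \cdot 7 = 1176$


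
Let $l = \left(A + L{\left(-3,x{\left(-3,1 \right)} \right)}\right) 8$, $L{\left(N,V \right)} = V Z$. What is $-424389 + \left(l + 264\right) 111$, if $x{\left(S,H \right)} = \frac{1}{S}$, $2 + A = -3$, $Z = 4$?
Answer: $-400709$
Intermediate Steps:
$A = -5$ ($A = -2 - 3 = -5$)
$L{\left(N,V \right)} = 4 V$ ($L{\left(N,V \right)} = V 4 = 4 V$)
$l = - \frac{152}{3}$ ($l = \left(-5 + \frac{4}{-3}\right) 8 = \left(-5 + 4 \left(- \frac{1}{3}\right)\right) 8 = \left(-5 - \frac{4}{3}\right) 8 = \left(- \frac{19}{3}\right) 8 = - \frac{152}{3} \approx -50.667$)
$-424389 + \left(l + 264\right) 111 = -424389 + \left(- \frac{152}{3} + 264\right) 111 = -424389 + \frac{640}{3} \cdot 111 = -424389 + 23680 = -400709$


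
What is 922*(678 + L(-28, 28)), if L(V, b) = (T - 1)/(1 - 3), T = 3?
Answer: 624194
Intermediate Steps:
L(V, b) = -1 (L(V, b) = (3 - 1)/(1 - 3) = 2/(-2) = 2*(-1/2) = -1)
922*(678 + L(-28, 28)) = 922*(678 - 1) = 922*677 = 624194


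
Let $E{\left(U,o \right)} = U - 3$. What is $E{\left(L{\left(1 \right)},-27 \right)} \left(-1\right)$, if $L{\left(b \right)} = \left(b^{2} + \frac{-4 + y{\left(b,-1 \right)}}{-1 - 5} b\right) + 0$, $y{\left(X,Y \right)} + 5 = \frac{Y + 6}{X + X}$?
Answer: $\frac{11}{12} \approx 0.91667$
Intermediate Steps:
$y{\left(X,Y \right)} = -5 + \frac{6 + Y}{2 X}$ ($y{\left(X,Y \right)} = -5 + \frac{Y + 6}{X + X} = -5 + \frac{6 + Y}{2 X}$)
$L{\left(b \right)} = b^{2} + b \left(\frac{2}{3} - \frac{5 - 10 b}{12 b}\right)$ ($L{\left(b \right)} = \left(b^{2} + \frac{-4 + \frac{6 - 1 - 10 b}{2 b}}{-1 - 5} b\right) + 0 = \left(b^{2} + \frac{-4 + \frac{5 - 10 b}{2 b}}{-6} b\right) + 0 = \left(b^{2} + \left(-4 + \frac{5 - 10 b}{2 b}\right) \left(- \frac{1}{6}\right) b\right) + 0 = \left(b^{2} + \left(\frac{2}{3} - \frac{5 - 10 b}{12 b}\right) b\right) + 0 = \left(b^{2} + b \left(\frac{2}{3} - \frac{5 - 10 b}{12 b}\right)\right) + 0 = b^{2} + b \left(\frac{2}{3} - \frac{5 - 10 b}{12 b}\right)$)
$E{\left(U,o \right)} = -3 + U$ ($E{\left(U,o \right)} = U - 3 = -3 + U$)
$E{\left(L{\left(1 \right)},-27 \right)} \left(-1\right) = \left(-3 + \left(- \frac{5}{12} + 1^{2} + \frac{3}{2} \cdot 1\right)\right) \left(-1\right) = \left(-3 + \left(- \frac{5}{12} + 1 + \frac{3}{2}\right)\right) \left(-1\right) = \left(-3 + \frac{25}{12}\right) \left(-1\right) = \left(- \frac{11}{12}\right) \left(-1\right) = \frac{11}{12}$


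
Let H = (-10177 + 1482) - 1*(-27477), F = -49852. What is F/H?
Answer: -24926/9391 ≈ -2.6542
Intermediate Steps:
H = 18782 (H = -8695 + 27477 = 18782)
F/H = -49852/18782 = -49852*1/18782 = -24926/9391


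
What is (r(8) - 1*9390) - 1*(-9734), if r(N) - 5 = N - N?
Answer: 349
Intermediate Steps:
r(N) = 5 (r(N) = 5 + (N - N) = 5 + 0 = 5)
(r(8) - 1*9390) - 1*(-9734) = (5 - 1*9390) - 1*(-9734) = (5 - 9390) + 9734 = -9385 + 9734 = 349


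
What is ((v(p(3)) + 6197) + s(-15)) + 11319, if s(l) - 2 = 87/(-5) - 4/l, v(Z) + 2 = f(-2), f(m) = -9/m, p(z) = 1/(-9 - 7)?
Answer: 525101/30 ≈ 17503.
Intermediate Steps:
p(z) = -1/16 (p(z) = 1/(-16) = -1/16)
v(Z) = 5/2 (v(Z) = -2 - 9/(-2) = -2 - 9*(-1/2) = -2 + 9/2 = 5/2)
s(l) = -77/5 - 4/l (s(l) = 2 + (87/(-5) - 4/l) = 2 + (87*(-1/5) - 4/l) = 2 + (-87/5 - 4/l) = -77/5 - 4/l)
((v(p(3)) + 6197) + s(-15)) + 11319 = ((5/2 + 6197) + (-77/5 - 4/(-15))) + 11319 = (12399/2 + (-77/5 - 4*(-1/15))) + 11319 = (12399/2 + (-77/5 + 4/15)) + 11319 = (12399/2 - 227/15) + 11319 = 185531/30 + 11319 = 525101/30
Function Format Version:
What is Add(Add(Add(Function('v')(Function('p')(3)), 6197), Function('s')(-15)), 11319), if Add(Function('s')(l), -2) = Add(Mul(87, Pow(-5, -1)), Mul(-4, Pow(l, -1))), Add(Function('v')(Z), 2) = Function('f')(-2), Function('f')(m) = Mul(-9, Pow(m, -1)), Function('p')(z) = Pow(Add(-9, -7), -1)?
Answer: Rational(525101, 30) ≈ 17503.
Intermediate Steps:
Function('p')(z) = Rational(-1, 16) (Function('p')(z) = Pow(-16, -1) = Rational(-1, 16))
Function('v')(Z) = Rational(5, 2) (Function('v')(Z) = Add(-2, Mul(-9, Pow(-2, -1))) = Add(-2, Mul(-9, Rational(-1, 2))) = Add(-2, Rational(9, 2)) = Rational(5, 2))
Function('s')(l) = Add(Rational(-77, 5), Mul(-4, Pow(l, -1))) (Function('s')(l) = Add(2, Add(Mul(87, Pow(-5, -1)), Mul(-4, Pow(l, -1)))) = Add(2, Add(Mul(87, Rational(-1, 5)), Mul(-4, Pow(l, -1)))) = Add(2, Add(Rational(-87, 5), Mul(-4, Pow(l, -1)))) = Add(Rational(-77, 5), Mul(-4, Pow(l, -1))))
Add(Add(Add(Function('v')(Function('p')(3)), 6197), Function('s')(-15)), 11319) = Add(Add(Add(Rational(5, 2), 6197), Add(Rational(-77, 5), Mul(-4, Pow(-15, -1)))), 11319) = Add(Add(Rational(12399, 2), Add(Rational(-77, 5), Mul(-4, Rational(-1, 15)))), 11319) = Add(Add(Rational(12399, 2), Add(Rational(-77, 5), Rational(4, 15))), 11319) = Add(Add(Rational(12399, 2), Rational(-227, 15)), 11319) = Add(Rational(185531, 30), 11319) = Rational(525101, 30)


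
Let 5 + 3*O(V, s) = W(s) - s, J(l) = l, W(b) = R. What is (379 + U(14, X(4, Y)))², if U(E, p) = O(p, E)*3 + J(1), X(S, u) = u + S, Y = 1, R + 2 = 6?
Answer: 133225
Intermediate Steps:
R = 4 (R = -2 + 6 = 4)
W(b) = 4
O(V, s) = -⅓ - s/3 (O(V, s) = -5/3 + (4 - s)/3 = -5/3 + (4/3 - s/3) = -⅓ - s/3)
X(S, u) = S + u
U(E, p) = -E (U(E, p) = (-⅓ - E/3)*3 + 1 = (-1 - E) + 1 = -E)
(379 + U(14, X(4, Y)))² = (379 - 1*14)² = (379 - 14)² = 365² = 133225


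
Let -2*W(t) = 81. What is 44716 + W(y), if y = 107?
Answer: 89351/2 ≈ 44676.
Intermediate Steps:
W(t) = -81/2 (W(t) = -½*81 = -81/2)
44716 + W(y) = 44716 - 81/2 = 89351/2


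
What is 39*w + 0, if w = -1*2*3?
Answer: -234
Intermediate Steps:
w = -6 (w = -2*3 = -6)
39*w + 0 = 39*(-6) + 0 = -234 + 0 = -234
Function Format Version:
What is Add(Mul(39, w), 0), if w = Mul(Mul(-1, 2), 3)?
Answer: -234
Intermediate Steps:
w = -6 (w = Mul(-2, 3) = -6)
Add(Mul(39, w), 0) = Add(Mul(39, -6), 0) = Add(-234, 0) = -234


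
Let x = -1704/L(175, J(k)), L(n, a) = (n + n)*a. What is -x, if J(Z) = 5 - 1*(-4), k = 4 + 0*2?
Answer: 284/525 ≈ 0.54095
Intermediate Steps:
k = 4 (k = 4 + 0 = 4)
J(Z) = 9 (J(Z) = 5 + 4 = 9)
L(n, a) = 2*a*n (L(n, a) = (2*n)*a = 2*a*n)
x = -284/525 (x = -1704/(2*9*175) = -1704/3150 = -1704*1/3150 = -284/525 ≈ -0.54095)
-x = -1*(-284/525) = 284/525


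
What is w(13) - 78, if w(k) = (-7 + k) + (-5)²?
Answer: -47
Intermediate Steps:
w(k) = 18 + k (w(k) = (-7 + k) + 25 = 18 + k)
w(13) - 78 = (18 + 13) - 78 = 31 - 78 = -47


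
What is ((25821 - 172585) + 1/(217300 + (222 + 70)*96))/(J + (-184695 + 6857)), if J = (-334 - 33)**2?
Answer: 12001968549/3528610156 ≈ 3.4013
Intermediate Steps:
J = 134689 (J = (-367)**2 = 134689)
((25821 - 172585) + 1/(217300 + (222 + 70)*96))/(J + (-184695 + 6857)) = ((25821 - 172585) + 1/(217300 + (222 + 70)*96))/(134689 + (-184695 + 6857)) = (-146764 + 1/(217300 + 292*96))/(134689 - 177838) = (-146764 + 1/(217300 + 28032))/(-43149) = (-146764 + 1/245332)*(-1/43149) = -36005905647/245332*(-1/43149) = 12001968549/3528610156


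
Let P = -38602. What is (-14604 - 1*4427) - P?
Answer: 19571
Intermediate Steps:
(-14604 - 1*4427) - P = (-14604 - 1*4427) - 1*(-38602) = (-14604 - 4427) + 38602 = -19031 + 38602 = 19571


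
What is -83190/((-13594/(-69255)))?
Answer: -2880661725/6797 ≈ -4.2381e+5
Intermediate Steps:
-83190/((-13594/(-69255))) = -83190/((-13594*(-1)/69255)) = -83190/((-1*(-13594/69255))) = -83190/13594/69255 = -83190*69255/13594 = -2880661725/6797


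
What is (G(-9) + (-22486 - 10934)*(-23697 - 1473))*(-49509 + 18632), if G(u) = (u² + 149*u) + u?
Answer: -25973118904887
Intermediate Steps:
G(u) = u² + 150*u
(G(-9) + (-22486 - 10934)*(-23697 - 1473))*(-49509 + 18632) = (-9*(150 - 9) + (-22486 - 10934)*(-23697 - 1473))*(-49509 + 18632) = (-9*141 - 33420*(-25170))*(-30877) = (-1269 + 841181400)*(-30877) = 841180131*(-30877) = -25973118904887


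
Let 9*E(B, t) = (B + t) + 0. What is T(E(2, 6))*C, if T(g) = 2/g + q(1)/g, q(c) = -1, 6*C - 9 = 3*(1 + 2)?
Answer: 27/8 ≈ 3.3750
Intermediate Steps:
E(B, t) = B/9 + t/9 (E(B, t) = ((B + t) + 0)/9 = (B + t)/9 = B/9 + t/9)
C = 3 (C = 3/2 + (3*(1 + 2))/6 = 3/2 + (3*3)/6 = 3/2 + (⅙)*9 = 3/2 + 3/2 = 3)
T(g) = 1/g (T(g) = 2/g - 1/g = 1/g)
T(E(2, 6))*C = 3/((⅑)*2 + (⅑)*6) = 3/(2/9 + ⅔) = 3/(8/9) = (9/8)*3 = 27/8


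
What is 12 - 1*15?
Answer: -3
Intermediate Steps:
12 - 1*15 = 12 - 15 = -3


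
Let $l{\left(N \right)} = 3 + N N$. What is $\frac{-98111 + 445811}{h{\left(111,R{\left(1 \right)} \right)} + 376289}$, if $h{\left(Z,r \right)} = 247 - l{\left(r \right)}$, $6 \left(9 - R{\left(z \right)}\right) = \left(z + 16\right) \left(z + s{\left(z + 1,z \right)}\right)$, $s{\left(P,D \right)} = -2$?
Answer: $\frac{12517200}{13550147} \approx 0.92377$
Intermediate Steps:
$l{\left(N \right)} = 3 + N^{2}$
$R{\left(z \right)} = 9 - \frac{\left(-2 + z\right) \left(16 + z\right)}{6}$ ($R{\left(z \right)} = 9 - \frac{\left(z + 16\right) \left(z - 2\right)}{6} = 9 - \frac{\left(16 + z\right) \left(-2 + z\right)}{6} = 9 - \frac{\left(-2 + z\right) \left(16 + z\right)}{6}$)
$h{\left(Z,r \right)} = 244 - r^{2}$ ($h{\left(Z,r \right)} = 247 - \left(3 + r^{2}\right) = 244 - r^{2}$)
$\frac{-98111 + 445811}{h{\left(111,R{\left(1 \right)} \right)} + 376289} = \frac{-98111 + 445811}{\left(244 - \left(\frac{43}{3} - \frac{7}{3} - \frac{1^{2}}{6}\right)^{2}\right) + 376289} = \frac{347700}{\left(244 - \left(\frac{43}{3} - \frac{7}{3} - \frac{1}{6}\right)^{2}\right) + 376289} = \frac{347700}{\left(244 - \left(\frac{71}{6}\right)^{2}\right) + 376289} = \frac{347700}{\left(244 - \frac{5041}{36}\right) + 376289} = \frac{347700}{\frac{3743}{36} + 376289} = \frac{347700}{\frac{13550147}{36}} = 347700 \cdot \frac{36}{13550147} = \frac{12517200}{13550147}$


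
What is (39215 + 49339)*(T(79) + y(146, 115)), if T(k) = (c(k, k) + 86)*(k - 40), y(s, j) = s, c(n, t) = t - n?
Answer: 309939000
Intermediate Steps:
T(k) = -3440 + 86*k (T(k) = ((k - k) + 86)*(k - 40) = (0 + 86)*(-40 + k) = 86*(-40 + k) = -3440 + 86*k)
(39215 + 49339)*(T(79) + y(146, 115)) = (39215 + 49339)*((-3440 + 86*79) + 146) = 88554*((-3440 + 6794) + 146) = 88554*(3354 + 146) = 88554*3500 = 309939000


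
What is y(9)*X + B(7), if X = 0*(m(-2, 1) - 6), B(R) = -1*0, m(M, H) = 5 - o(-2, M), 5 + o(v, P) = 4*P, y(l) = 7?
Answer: 0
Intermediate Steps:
o(v, P) = -5 + 4*P
m(M, H) = 10 - 4*M (m(M, H) = 5 - (-5 + 4*M) = 5 + (5 - 4*M) = 10 - 4*M)
B(R) = 0
X = 0 (X = 0*((10 - 4*(-2)) - 6) = 0*((10 + 8) - 6) = 0*(18 - 6) = 0*12 = 0)
y(9)*X + B(7) = 7*0 + 0 = 0 + 0 = 0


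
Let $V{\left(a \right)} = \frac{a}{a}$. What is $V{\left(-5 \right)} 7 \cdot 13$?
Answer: $91$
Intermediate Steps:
$V{\left(a \right)} = 1$
$V{\left(-5 \right)} 7 \cdot 13 = 1 \cdot 7 \cdot 13 = 7 \cdot 13 = 91$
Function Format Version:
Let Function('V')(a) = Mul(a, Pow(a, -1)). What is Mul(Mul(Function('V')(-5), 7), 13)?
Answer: 91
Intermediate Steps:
Function('V')(a) = 1
Mul(Mul(Function('V')(-5), 7), 13) = Mul(Mul(1, 7), 13) = Mul(7, 13) = 91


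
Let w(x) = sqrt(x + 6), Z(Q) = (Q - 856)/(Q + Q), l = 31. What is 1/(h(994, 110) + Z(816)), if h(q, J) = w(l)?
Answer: 1020/1539767 + 41616*sqrt(37)/1539767 ≈ 0.16506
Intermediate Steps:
Z(Q) = (-856 + Q)/(2*Q) (Z(Q) = (-856 + Q)/((2*Q)) = (-856 + Q)*(1/(2*Q)) = (-856 + Q)/(2*Q))
w(x) = sqrt(6 + x)
h(q, J) = sqrt(37) (h(q, J) = sqrt(6 + 31) = sqrt(37))
1/(h(994, 110) + Z(816)) = 1/(sqrt(37) + (1/2)*(-856 + 816)/816) = 1/(sqrt(37) + (1/2)*(1/816)*(-40)) = 1/(sqrt(37) - 5/204) = 1/(-5/204 + sqrt(37))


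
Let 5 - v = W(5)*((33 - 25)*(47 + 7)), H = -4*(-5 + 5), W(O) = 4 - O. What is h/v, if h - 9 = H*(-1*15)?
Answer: 9/437 ≈ 0.020595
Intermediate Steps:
H = 0 (H = -4*0 = 0)
v = 437 (v = 5 - (4 - 1*5)*(33 - 25)*(47 + 7) = 5 - (4 - 5)*8*54 = 5 - (-1)*432 = 5 - 1*(-432) = 5 + 432 = 437)
h = 9 (h = 9 + 0*(-1*15) = 9 + 0*(-15) = 9 + 0 = 9)
h/v = 9/437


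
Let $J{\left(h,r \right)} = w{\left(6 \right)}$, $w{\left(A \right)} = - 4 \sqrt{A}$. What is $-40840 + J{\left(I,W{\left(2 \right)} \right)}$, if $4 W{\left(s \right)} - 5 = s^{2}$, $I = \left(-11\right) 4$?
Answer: $-40840 - 4 \sqrt{6} \approx -40850.0$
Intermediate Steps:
$I = -44$
$W{\left(s \right)} = \frac{5}{4} + \frac{s^{2}}{4}$
$J{\left(h,r \right)} = - 4 \sqrt{6}$
$-40840 + J{\left(I,W{\left(2 \right)} \right)} = -40840 - 4 \sqrt{6}$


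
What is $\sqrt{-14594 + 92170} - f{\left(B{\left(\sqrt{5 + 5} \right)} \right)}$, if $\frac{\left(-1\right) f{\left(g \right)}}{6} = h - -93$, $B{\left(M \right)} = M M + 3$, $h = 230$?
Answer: $1938 + 2 \sqrt{19394} \approx 2216.5$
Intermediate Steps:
$B{\left(M \right)} = 3 + M^{2}$ ($B{\left(M \right)} = M^{2} + 3 = 3 + M^{2}$)
$f{\left(g \right)} = -1938$ ($f{\left(g \right)} = - 6 \left(230 - -93\right) = - 6 \left(230 + 93\right) = \left(-6\right) 323 = -1938$)
$\sqrt{-14594 + 92170} - f{\left(B{\left(\sqrt{5 + 5} \right)} \right)} = \sqrt{-14594 + 92170} - -1938 = \sqrt{77576} + 1938 = 2 \sqrt{19394} + 1938 = 1938 + 2 \sqrt{19394}$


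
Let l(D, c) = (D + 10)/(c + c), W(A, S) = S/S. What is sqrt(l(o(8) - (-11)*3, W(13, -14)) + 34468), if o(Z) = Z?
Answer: sqrt(137974)/2 ≈ 185.72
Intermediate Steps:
W(A, S) = 1
l(D, c) = (10 + D)/(2*c) (l(D, c) = (10 + D)/((2*c)) = (10 + D)*(1/(2*c)) = (10 + D)/(2*c))
sqrt(l(o(8) - (-11)*3, W(13, -14)) + 34468) = sqrt((1/2)*(10 + (8 - (-11)*3))/1 + 34468) = sqrt((1/2)*1*(10 + (8 - 1*(-33))) + 34468) = sqrt((1/2)*1*(10 + (8 + 33)) + 34468) = sqrt((1/2)*1*(10 + 41) + 34468) = sqrt((1/2)*1*51 + 34468) = sqrt(51/2 + 34468) = sqrt(68987/2) = sqrt(137974)/2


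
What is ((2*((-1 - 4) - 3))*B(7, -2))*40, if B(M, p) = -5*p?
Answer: -6400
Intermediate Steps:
((2*((-1 - 4) - 3))*B(7, -2))*40 = ((2*((-1 - 4) - 3))*(-5*(-2)))*40 = ((2*(-5 - 3))*10)*40 = ((2*(-8))*10)*40 = -16*10*40 = -160*40 = -6400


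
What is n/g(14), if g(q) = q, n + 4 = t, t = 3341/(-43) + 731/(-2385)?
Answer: -4204969/717885 ≈ -5.8574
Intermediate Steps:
t = -7999718/102555 (t = 3341*(-1/43) + 731*(-1/2385) = -3341/43 - 731/2385 = -7999718/102555 ≈ -78.004)
n = -8409938/102555 (n = -4 - 7999718/102555 = -8409938/102555 ≈ -82.004)
n/g(14) = -8409938/102555/14 = -8409938/102555*1/14 = -4204969/717885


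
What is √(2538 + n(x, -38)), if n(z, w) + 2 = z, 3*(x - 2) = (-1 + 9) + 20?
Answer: √22926/3 ≈ 50.471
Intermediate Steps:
x = 34/3 (x = 2 + ((-1 + 9) + 20)/3 = 2 + (8 + 20)/3 = 2 + (⅓)*28 = 2 + 28/3 = 34/3 ≈ 11.333)
n(z, w) = -2 + z
√(2538 + n(x, -38)) = √(2538 + (-2 + 34/3)) = √(2538 + 28/3) = √(7642/3) = √22926/3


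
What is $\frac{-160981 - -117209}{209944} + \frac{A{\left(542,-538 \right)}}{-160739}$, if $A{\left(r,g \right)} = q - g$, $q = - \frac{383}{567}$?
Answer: $- \frac{20680097173}{97622902782} \approx -0.21184$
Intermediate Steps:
$q = - \frac{383}{567}$ ($q = \left(-383\right) \frac{1}{567} = - \frac{383}{567} \approx -0.67548$)
$A{\left(r,g \right)} = - \frac{383}{567} - g$
$\frac{-160981 - -117209}{209944} + \frac{A{\left(542,-538 \right)}}{-160739} = \frac{-160981 - -117209}{209944} + \frac{- \frac{383}{567} - -538}{-160739} = \left(-160981 + 117209\right) \frac{1}{209944} + \left(- \frac{383}{567} + 538\right) \left(- \frac{1}{160739}\right) = \left(-43772\right) \frac{1}{209944} + \frac{304663}{567} \left(- \frac{1}{160739}\right) = - \frac{10943}{52486} - \frac{304663}{91139013} = - \frac{20680097173}{97622902782}$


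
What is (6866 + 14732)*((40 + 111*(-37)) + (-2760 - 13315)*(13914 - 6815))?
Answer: -2464774386216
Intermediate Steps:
(6866 + 14732)*((40 + 111*(-37)) + (-2760 - 13315)*(13914 - 6815)) = 21598*((40 - 4107) - 16075*7099) = 21598*(-4067 - 114116425) = 21598*(-114120492) = -2464774386216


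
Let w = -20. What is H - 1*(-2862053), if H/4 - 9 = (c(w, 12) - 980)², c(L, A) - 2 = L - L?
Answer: 6688025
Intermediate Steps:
c(L, A) = 2 (c(L, A) = 2 + (L - L) = 2 + 0 = 2)
H = 3825972 (H = 36 + 4*(2 - 980)² = 36 + 4*(-978)² = 36 + 4*956484 = 36 + 3825936 = 3825972)
H - 1*(-2862053) = 3825972 - 1*(-2862053) = 3825972 + 2862053 = 6688025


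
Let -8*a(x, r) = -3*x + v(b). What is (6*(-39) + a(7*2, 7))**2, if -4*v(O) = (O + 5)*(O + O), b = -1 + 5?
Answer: 205209/4 ≈ 51302.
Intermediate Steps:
b = 4
v(O) = -O*(5 + O)/2 (v(O) = -(O + 5)*(O + O)/4 = -(5 + O)*2*O/4 = -O*(5 + O)/2)
a(x, r) = 9/4 + 3*x/8 (a(x, r) = -(-3*x - 1/2*4*(5 + 4))/8 = -(-3*x - 1/2*4*9)/8 = -(-3*x - 18)/8 = -(-18 - 3*x)/8 = 9/4 + 3*x/8)
(6*(-39) + a(7*2, 7))**2 = (6*(-39) + (9/4 + 3*(7*2)/8))**2 = (-234 + (9/4 + (3/8)*14))**2 = (-234 + (9/4 + 21/4))**2 = (-234 + 15/2)**2 = (-453/2)**2 = 205209/4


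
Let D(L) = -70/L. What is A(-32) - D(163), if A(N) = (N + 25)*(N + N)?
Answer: 73094/163 ≈ 448.43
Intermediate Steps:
A(N) = 2*N*(25 + N) (A(N) = (25 + N)*(2*N) = 2*N*(25 + N))
A(-32) - D(163) = 2*(-32)*(25 - 32) - (-70)/163 = 2*(-32)*(-7) - (-70)/163 = 448 - 1*(-70/163) = 448 + 70/163 = 73094/163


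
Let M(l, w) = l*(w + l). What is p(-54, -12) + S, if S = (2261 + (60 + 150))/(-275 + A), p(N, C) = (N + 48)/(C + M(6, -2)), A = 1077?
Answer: 1035/401 ≈ 2.5810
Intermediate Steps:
M(l, w) = l*(l + w)
p(N, C) = (48 + N)/(24 + C) (p(N, C) = (N + 48)/(C + 6*(6 - 2)) = (48 + N)/(C + 6*4) = (48 + N)/(C + 24) = (48 + N)/(24 + C))
S = 2471/802 (S = (2261 + (60 + 150))/(-275 + 1077) = (2261 + 210)/802 = 2471*(1/802) = 2471/802 ≈ 3.0810)
p(-54, -12) + S = (48 - 54)/(24 - 12) + 2471/802 = -6/12 + 2471/802 = (1/12)*(-6) + 2471/802 = -½ + 2471/802 = 1035/401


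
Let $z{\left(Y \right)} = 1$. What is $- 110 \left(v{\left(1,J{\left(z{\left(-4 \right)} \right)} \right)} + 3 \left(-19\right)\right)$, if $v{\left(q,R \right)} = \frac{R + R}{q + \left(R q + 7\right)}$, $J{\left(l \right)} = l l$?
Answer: $\frac{56210}{9} \approx 6245.6$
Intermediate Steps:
$J{\left(l \right)} = l^{2}$
$v{\left(q,R \right)} = \frac{2 R}{7 + q + R q}$ ($v{\left(q,R \right)} = \frac{2 R}{q + \left(7 + R q\right)} = \frac{2 R}{7 + q + R q}$)
$- 110 \left(v{\left(1,J{\left(z{\left(-4 \right)} \right)} \right)} + 3 \left(-19\right)\right) = - 110 \left(\frac{2 \cdot 1^{2}}{7 + 1 + 1^{2} \cdot 1} + 3 \left(-19\right)\right) = - 110 \left(2 \cdot 1 \frac{1}{7 + 1 + 1 \cdot 1} - 57\right) = - 110 \left(2 \cdot 1 \frac{1}{7 + 1 + 1} - 57\right) = - 110 \left(2 \cdot 1 \cdot \frac{1}{9} - 57\right) = - 110 \left(\frac{2}{9} - 57\right) = \left(-110\right) \left(- \frac{511}{9}\right) = \frac{56210}{9}$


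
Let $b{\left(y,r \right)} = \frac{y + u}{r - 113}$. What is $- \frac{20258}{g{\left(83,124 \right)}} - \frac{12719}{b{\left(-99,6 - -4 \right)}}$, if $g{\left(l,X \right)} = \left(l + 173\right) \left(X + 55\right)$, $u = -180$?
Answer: $- \frac{30018851975}{6392448} \approx -4696.0$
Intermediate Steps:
$b{\left(y,r \right)} = \frac{-180 + y}{-113 + r}$ ($b{\left(y,r \right)} = \frac{y - 180}{r - 113} = \frac{-180 + y}{-113 + r}$)
$g{\left(l,X \right)} = \left(55 + X\right) \left(173 + l\right)$ ($g{\left(l,X \right)} = \left(173 + l\right) \left(55 + X\right) = \left(55 + X\right) \left(173 + l\right)$)
$- \frac{20258}{g{\left(83,124 \right)}} - \frac{12719}{b{\left(-99,6 - -4 \right)}} = - \frac{20258}{9515 + 55 \cdot 83 + 173 \cdot 124 + 124 \cdot 83} - \frac{12719}{\frac{1}{-113 + \left(6 - -4\right)} \left(-180 - 99\right)} = - \frac{20258}{9515 + 4565 + 21452 + 10292} - \frac{12719}{\frac{1}{-113 + \left(6 + 4\right)} \left(-279\right)} = - \frac{20258}{45824} - \frac{12719}{\frac{1}{-113 + 10} \left(-279\right)} = \left(-20258\right) \frac{1}{45824} - \frac{12719}{\frac{1}{-103} \left(-279\right)} = - \frac{10129}{22912} - \frac{12719}{\left(- \frac{1}{103}\right) \left(-279\right)} = - \frac{10129}{22912} - \frac{12719}{\frac{279}{103}} = - \frac{10129}{22912} - \frac{1310057}{279} = - \frac{30018851975}{6392448}$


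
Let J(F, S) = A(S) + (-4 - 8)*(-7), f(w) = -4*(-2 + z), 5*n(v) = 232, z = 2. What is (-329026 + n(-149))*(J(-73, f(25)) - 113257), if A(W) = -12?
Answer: 37235556026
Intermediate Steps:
n(v) = 232/5 (n(v) = (1/5)*232 = 232/5)
f(w) = 0 (f(w) = -4*(-2 + 2) = -4*0 = 0)
J(F, S) = 72 (J(F, S) = -12 + (-4 - 8)*(-7) = -12 - 12*(-7) = -12 + 84 = 72)
(-329026 + n(-149))*(J(-73, f(25)) - 113257) = (-329026 + 232/5)*(72 - 113257) = -1644898/5*(-113185) = 37235556026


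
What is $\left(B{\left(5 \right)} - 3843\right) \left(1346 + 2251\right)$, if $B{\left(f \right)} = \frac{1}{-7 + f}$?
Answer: $- \frac{27650139}{2} \approx -1.3825 \cdot 10^{7}$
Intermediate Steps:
$\left(B{\left(5 \right)} - 3843\right) \left(1346 + 2251\right) = \left(\frac{1}{-7 + 5} - 3843\right) \left(1346 + 2251\right) = \left(\frac{1}{-2} - 3843\right) 3597 = \left(- \frac{1}{2} - 3843\right) 3597 = \left(- \frac{7687}{2}\right) 3597 = - \frac{27650139}{2}$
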